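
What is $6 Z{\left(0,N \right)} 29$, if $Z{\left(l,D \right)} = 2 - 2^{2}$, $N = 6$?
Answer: $-348$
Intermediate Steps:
$Z{\left(l,D \right)} = -2$ ($Z{\left(l,D \right)} = 2 - 4 = -2$)
$6 Z{\left(0,N \right)} 29 = 6 \left(-2\right) 29 = \left(-12\right) 29 = -348$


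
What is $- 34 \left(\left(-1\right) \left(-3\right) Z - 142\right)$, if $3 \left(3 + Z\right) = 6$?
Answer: $4930$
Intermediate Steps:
$Z = -1$ ($Z = -3 + \frac{1}{3} \cdot 6 = -3 + 2 = -1$)
$- 34 \left(\left(-1\right) \left(-3\right) Z - 142\right) = - 34 \left(\left(-1\right) \left(-3\right) \left(-1\right) - 142\right) = - 34 \left(3 \left(-1\right) - 142\right) = - 34 \left(-3 - 142\right) = \left(-34\right) \left(-145\right) = 4930$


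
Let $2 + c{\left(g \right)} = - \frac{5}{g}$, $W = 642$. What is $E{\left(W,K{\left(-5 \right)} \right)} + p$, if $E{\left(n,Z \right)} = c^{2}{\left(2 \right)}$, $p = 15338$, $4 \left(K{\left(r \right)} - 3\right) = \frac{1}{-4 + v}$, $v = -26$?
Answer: $\frac{61433}{4} \approx 15358.0$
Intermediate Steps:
$K{\left(r \right)} = \frac{359}{120}$ ($K{\left(r \right)} = 3 + \frac{1}{4 \left(-4 - 26\right)} = 3 + \frac{1}{4 \left(-30\right)} = 3 + \frac{1}{4} \left(- \frac{1}{30}\right) = 3 - \frac{1}{120} = \frac{359}{120}$)
$c{\left(g \right)} = -2 - \frac{5}{g}$
$E{\left(n,Z \right)} = \frac{81}{4}$ ($E{\left(n,Z \right)} = \left(-2 - \frac{5}{2}\right)^{2} = \left(- \frac{9}{2}\right)^{2} = \frac{81}{4}$)
$E{\left(W,K{\left(-5 \right)} \right)} + p = \frac{81}{4} + 15338 = \frac{61433}{4}$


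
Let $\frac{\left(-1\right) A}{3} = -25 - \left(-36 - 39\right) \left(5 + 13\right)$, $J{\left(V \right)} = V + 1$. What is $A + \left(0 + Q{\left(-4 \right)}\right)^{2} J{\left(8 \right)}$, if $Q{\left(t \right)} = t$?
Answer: $-3831$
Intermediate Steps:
$J{\left(V \right)} = 1 + V$
$A = -3975$ ($A = - 3 \left(-25 - \left(-36 - 39\right) \left(5 + 13\right)\right) = - 3 \left(-25 - \left(-75\right) 18\right) = - 3 \left(-25 - -1350\right) = - 3 \left(-25 + 1350\right) = \left(-3\right) 1325 = -3975$)
$A + \left(0 + Q{\left(-4 \right)}\right)^{2} J{\left(8 \right)} = -3975 + \left(0 - 4\right)^{2} \left(1 + 8\right) = -3975 + \left(-4\right)^{2} \cdot 9 = -3975 + 16 \cdot 9 = -3975 + 144 = -3831$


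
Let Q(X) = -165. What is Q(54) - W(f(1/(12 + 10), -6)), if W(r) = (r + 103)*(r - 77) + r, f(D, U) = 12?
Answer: 7298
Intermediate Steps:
W(r) = r + (-77 + r)*(103 + r) (W(r) = (103 + r)*(-77 + r) + r = (-77 + r)*(103 + r) + r = r + (-77 + r)*(103 + r))
Q(54) - W(f(1/(12 + 10), -6)) = -165 - (-7931 + 12² + 27*12) = -165 - (-7931 + 144 + 324) = -165 - 1*(-7463) = -165 + 7463 = 7298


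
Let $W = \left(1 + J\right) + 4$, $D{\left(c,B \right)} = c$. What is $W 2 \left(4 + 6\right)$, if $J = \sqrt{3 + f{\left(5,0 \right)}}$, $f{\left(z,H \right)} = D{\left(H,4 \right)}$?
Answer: $100 + 20 \sqrt{3} \approx 134.64$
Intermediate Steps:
$f{\left(z,H \right)} = H$
$J = \sqrt{3}$ ($J = \sqrt{3 + 0} = \sqrt{3} \approx 1.732$)
$W = 5 + \sqrt{3}$ ($W = \left(1 + \sqrt{3}\right) + 4 = 5 + \sqrt{3} \approx 6.732$)
$W 2 \left(4 + 6\right) = \left(5 + \sqrt{3}\right) 2 \left(4 + 6\right) = \left(10 + 2 \sqrt{3}\right) 10 = 100 + 20 \sqrt{3}$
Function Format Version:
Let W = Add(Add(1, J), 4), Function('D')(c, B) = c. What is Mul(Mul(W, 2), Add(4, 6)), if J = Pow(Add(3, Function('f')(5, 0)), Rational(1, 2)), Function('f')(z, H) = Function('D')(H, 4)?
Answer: Add(100, Mul(20, Pow(3, Rational(1, 2)))) ≈ 134.64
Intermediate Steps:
Function('f')(z, H) = H
J = Pow(3, Rational(1, 2)) (J = Pow(Add(3, 0), Rational(1, 2)) = Pow(3, Rational(1, 2)) ≈ 1.7320)
W = Add(5, Pow(3, Rational(1, 2))) (W = Add(Add(1, Pow(3, Rational(1, 2))), 4) = Add(5, Pow(3, Rational(1, 2))) ≈ 6.7320)
Mul(Mul(W, 2), Add(4, 6)) = Mul(Mul(Add(5, Pow(3, Rational(1, 2))), 2), Add(4, 6)) = Mul(Add(10, Mul(2, Pow(3, Rational(1, 2)))), 10) = Add(100, Mul(20, Pow(3, Rational(1, 2))))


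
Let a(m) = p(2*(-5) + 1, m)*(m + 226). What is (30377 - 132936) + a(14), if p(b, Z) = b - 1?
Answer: -104959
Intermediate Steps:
p(b, Z) = -1 + b
a(m) = -2260 - 10*m (a(m) = (-1 + (2*(-5) + 1))*(m + 226) = (-1 + (-10 + 1))*(226 + m) = (-1 - 9)*(226 + m) = -10*(226 + m) = -2260 - 10*m)
(30377 - 132936) + a(14) = (30377 - 132936) + (-2260 - 10*14) = -102559 + (-2260 - 140) = -102559 - 2400 = -104959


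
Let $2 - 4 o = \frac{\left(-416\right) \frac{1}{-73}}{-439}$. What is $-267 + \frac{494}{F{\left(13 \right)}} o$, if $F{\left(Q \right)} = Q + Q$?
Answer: $- \frac{16500253}{64094} \approx -257.44$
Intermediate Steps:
$o = \frac{32255}{64094}$ ($o = \frac{1}{2} - \frac{- \frac{416}{-73} \frac{1}{-439}}{4} = \frac{1}{2} - \frac{\left(-416\right) \left(- \frac{1}{73}\right) \left(- \frac{1}{439}\right)}{4} = \frac{1}{2} - \frac{\frac{416}{73} \left(- \frac{1}{439}\right)}{4} = \frac{1}{2} - - \frac{104}{32047} = \frac{1}{2} + \frac{104}{32047} = \frac{32255}{64094} \approx 0.50325$)
$F{\left(Q \right)} = 2 Q$
$-267 + \frac{494}{F{\left(13 \right)}} o = -267 + \frac{494}{2 \cdot 13} \cdot \frac{32255}{64094} = -267 + \frac{494}{26} \cdot \frac{32255}{64094} = -267 + 494 \cdot \frac{1}{26} \cdot \frac{32255}{64094} = -267 + 19 \cdot \frac{32255}{64094} = -267 + \frac{612845}{64094} = - \frac{16500253}{64094}$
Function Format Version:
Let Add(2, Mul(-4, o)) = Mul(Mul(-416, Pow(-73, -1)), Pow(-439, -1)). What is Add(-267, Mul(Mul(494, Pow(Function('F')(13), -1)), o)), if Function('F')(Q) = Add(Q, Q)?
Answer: Rational(-16500253, 64094) ≈ -257.44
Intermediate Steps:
o = Rational(32255, 64094) (o = Add(Rational(1, 2), Mul(Rational(-1, 4), Mul(Mul(-416, Pow(-73, -1)), Pow(-439, -1)))) = Add(Rational(1, 2), Mul(Rational(-1, 4), Mul(Mul(-416, Rational(-1, 73)), Rational(-1, 439)))) = Add(Rational(1, 2), Mul(Rational(-1, 4), Mul(Rational(416, 73), Rational(-1, 439)))) = Add(Rational(1, 2), Mul(Rational(-1, 4), Rational(-416, 32047))) = Add(Rational(1, 2), Rational(104, 32047)) = Rational(32255, 64094) ≈ 0.50325)
Function('F')(Q) = Mul(2, Q)
Add(-267, Mul(Mul(494, Pow(Function('F')(13), -1)), o)) = Add(-267, Mul(Mul(494, Pow(Mul(2, 13), -1)), Rational(32255, 64094))) = Add(-267, Mul(Mul(494, Pow(26, -1)), Rational(32255, 64094))) = Add(-267, Mul(Mul(494, Rational(1, 26)), Rational(32255, 64094))) = Add(-267, Mul(19, Rational(32255, 64094))) = Add(-267, Rational(612845, 64094)) = Rational(-16500253, 64094)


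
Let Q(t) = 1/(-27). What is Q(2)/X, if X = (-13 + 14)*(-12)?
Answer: 1/324 ≈ 0.0030864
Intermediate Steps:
Q(t) = -1/27
X = -12 (X = 1*(-12) = -12)
Q(2)/X = -1/27/(-12) = -1/27*(-1/12) = 1/324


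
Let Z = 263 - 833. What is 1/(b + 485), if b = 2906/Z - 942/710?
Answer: 4047/1936793 ≈ 0.0020895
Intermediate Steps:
Z = -570
b = -26002/4047 (b = 2906/(-570) - 942/710 = 2906*(-1/570) - 942*1/710 = -1453/285 - 471/355 = -26002/4047 ≈ -6.4250)
1/(b + 485) = 1/(-26002/4047 + 485) = 1/(1936793/4047) = 4047/1936793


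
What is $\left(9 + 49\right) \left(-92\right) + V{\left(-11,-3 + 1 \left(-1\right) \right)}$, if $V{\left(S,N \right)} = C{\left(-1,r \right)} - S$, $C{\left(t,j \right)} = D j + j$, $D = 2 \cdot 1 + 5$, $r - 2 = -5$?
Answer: $-5349$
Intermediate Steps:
$r = -3$ ($r = 2 - 5 = -3$)
$D = 7$ ($D = 2 + 5 = 7$)
$C{\left(t,j \right)} = 8 j$ ($C{\left(t,j \right)} = 7 j + j = 8 j$)
$V{\left(S,N \right)} = -24 - S$ ($V{\left(S,N \right)} = 8 \left(-3\right) - S = -24 - S$)
$\left(9 + 49\right) \left(-92\right) + V{\left(-11,-3 + 1 \left(-1\right) \right)} = \left(9 + 49\right) \left(-92\right) - 13 = 58 \left(-92\right) + \left(-24 + 11\right) = -5336 - 13 = -5349$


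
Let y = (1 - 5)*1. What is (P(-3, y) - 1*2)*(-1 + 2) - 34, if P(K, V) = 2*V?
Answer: -44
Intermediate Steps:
y = -4 (y = -4*1 = -4)
(P(-3, y) - 1*2)*(-1 + 2) - 34 = (2*(-4) - 1*2)*(-1 + 2) - 34 = (-8 - 2)*1 - 34 = -10*1 - 34 = -10 - 34 = -44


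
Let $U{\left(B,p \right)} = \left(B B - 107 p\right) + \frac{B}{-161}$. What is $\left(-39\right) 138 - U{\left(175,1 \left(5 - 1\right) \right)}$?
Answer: $- \frac{818292}{23} \approx -35578.0$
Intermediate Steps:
$U{\left(B,p \right)} = B^{2} - 107 p - \frac{B}{161}$ ($U{\left(B,p \right)} = \left(B^{2} - 107 p\right) + B \left(- \frac{1}{161}\right) = \left(B^{2} - 107 p\right) - \frac{B}{161} = B^{2} - 107 p - \frac{B}{161}$)
$\left(-39\right) 138 - U{\left(175,1 \left(5 - 1\right) \right)} = \left(-39\right) 138 - \left(175^{2} - 107 \cdot 1 \left(5 - 1\right) - \frac{25}{23}\right) = -5382 - \left(30625 - 107 \cdot 1 \cdot 4 - \frac{25}{23}\right) = -5382 - \left(30625 - 428 - \frac{25}{23}\right) = -5382 - \frac{694506}{23} = - \frac{818292}{23}$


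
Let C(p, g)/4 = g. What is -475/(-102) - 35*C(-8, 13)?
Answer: -185165/102 ≈ -1815.3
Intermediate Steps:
C(p, g) = 4*g
-475/(-102) - 35*C(-8, 13) = -475/(-102) - 140*13 = -475*(-1/102) - 35*52 = 475/102 - 1820 = -185165/102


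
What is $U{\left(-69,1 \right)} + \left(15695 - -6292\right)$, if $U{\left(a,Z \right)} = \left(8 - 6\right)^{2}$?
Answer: $21991$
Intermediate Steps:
$U{\left(a,Z \right)} = 4$ ($U{\left(a,Z \right)} = 2^{2} = 4$)
$U{\left(-69,1 \right)} + \left(15695 - -6292\right) = 4 + \left(15695 - -6292\right) = 4 + \left(15695 + 6292\right) = 4 + 21987 = 21991$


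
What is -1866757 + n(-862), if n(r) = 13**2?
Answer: -1866588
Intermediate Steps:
n(r) = 169
-1866757 + n(-862) = -1866757 + 169 = -1866588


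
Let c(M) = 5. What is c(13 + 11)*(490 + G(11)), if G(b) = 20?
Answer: 2550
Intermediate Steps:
c(13 + 11)*(490 + G(11)) = 5*(490 + 20) = 5*510 = 2550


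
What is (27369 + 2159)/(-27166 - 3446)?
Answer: -7382/7653 ≈ -0.96459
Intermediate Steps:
(27369 + 2159)/(-27166 - 3446) = 29528/(-30612) = 29528*(-1/30612) = -7382/7653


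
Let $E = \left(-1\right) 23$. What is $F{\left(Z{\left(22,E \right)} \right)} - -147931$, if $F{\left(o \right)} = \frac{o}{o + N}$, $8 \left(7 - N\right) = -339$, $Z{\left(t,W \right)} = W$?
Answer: $\frac{31213257}{211} \approx 1.4793 \cdot 10^{5}$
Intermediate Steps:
$E = -23$
$N = \frac{395}{8}$ ($N = 7 - - \frac{339}{8} = 7 + \frac{339}{8} = \frac{395}{8} \approx 49.375$)
$F{\left(o \right)} = \frac{o}{\frac{395}{8} + o}$ ($F{\left(o \right)} = \frac{o}{o + \frac{395}{8}} = \frac{o}{\frac{395}{8} + o}$)
$F{\left(Z{\left(22,E \right)} \right)} - -147931 = 8 \left(-23\right) \frac{1}{395 + 8 \left(-23\right)} - -147931 = 8 \left(-23\right) \frac{1}{395 - 184} + 147931 = 8 \left(-23\right) \frac{1}{211} + 147931 = - \frac{184}{211} + 147931 = \frac{31213257}{211}$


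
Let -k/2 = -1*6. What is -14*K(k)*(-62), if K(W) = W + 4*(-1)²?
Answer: 13888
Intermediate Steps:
k = 12 (k = -(-2)*6 = -2*(-6) = 12)
K(W) = 4 + W (K(W) = W + 4*1 = W + 4 = 4 + W)
-14*K(k)*(-62) = -14*(4 + 12)*(-62) = -14*16*(-62) = -224*(-62) = 13888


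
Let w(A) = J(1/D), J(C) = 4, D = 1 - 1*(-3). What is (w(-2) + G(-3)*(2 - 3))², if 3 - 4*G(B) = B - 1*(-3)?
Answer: 169/16 ≈ 10.563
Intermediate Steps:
D = 4 (D = 1 + 3 = 4)
G(B) = -B/4 (G(B) = ¾ - (B - 1*(-3))/4 = ¾ - (B + 3)/4 = ¾ - (3 + B)/4 = ¾ + (-¾ - B/4) = -B/4)
w(A) = 4
(w(-2) + G(-3)*(2 - 3))² = (4 + (-¼*(-3))*(2 - 3))² = (4 + (¾)*(-1))² = (4 - ¾)² = (13/4)² = 169/16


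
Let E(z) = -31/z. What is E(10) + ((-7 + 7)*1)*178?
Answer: -31/10 ≈ -3.1000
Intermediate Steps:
E(10) + ((-7 + 7)*1)*178 = -31/10 + ((-7 + 7)*1)*178 = -31*⅒ + (0*1)*178 = -31/10 + 0*178 = -31/10 + 0 = -31/10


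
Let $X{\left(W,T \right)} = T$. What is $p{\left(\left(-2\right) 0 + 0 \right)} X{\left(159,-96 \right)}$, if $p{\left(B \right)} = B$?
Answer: $0$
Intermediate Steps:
$p{\left(\left(-2\right) 0 + 0 \right)} X{\left(159,-96 \right)} = \left(\left(-2\right) 0 + 0\right) \left(-96\right) = \left(0 + 0\right) \left(-96\right) = 0 \left(-96\right) = 0$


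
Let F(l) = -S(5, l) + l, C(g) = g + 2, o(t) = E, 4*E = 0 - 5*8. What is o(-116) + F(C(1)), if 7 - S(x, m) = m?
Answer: -11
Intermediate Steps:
E = -10 (E = (0 - 5*8)/4 = (0 - 40)/4 = (¼)*(-40) = -10)
o(t) = -10
S(x, m) = 7 - m
C(g) = 2 + g
F(l) = -7 + 2*l (F(l) = -(7 - l) + l = (-7 + l) + l = -7 + 2*l)
o(-116) + F(C(1)) = -10 + (-7 + 2*(2 + 1)) = -10 + (-7 + 2*3) = -10 + (-7 + 6) = -10 - 1 = -11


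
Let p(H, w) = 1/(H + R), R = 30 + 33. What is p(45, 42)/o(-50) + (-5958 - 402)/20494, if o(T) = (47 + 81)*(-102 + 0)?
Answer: -4483962887/14448761856 ≈ -0.31034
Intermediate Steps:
R = 63
o(T) = -13056 (o(T) = 128*(-102) = -13056)
p(H, w) = 1/(63 + H) (p(H, w) = 1/(H + 63) = 1/(63 + H))
p(45, 42)/o(-50) + (-5958 - 402)/20494 = 1/((63 + 45)*(-13056)) + (-5958 - 402)/20494 = -1/13056/108 - 6360*1/20494 = (1/108)*(-1/13056) - 3180/10247 = -1/1410048 - 3180/10247 = -4483962887/14448761856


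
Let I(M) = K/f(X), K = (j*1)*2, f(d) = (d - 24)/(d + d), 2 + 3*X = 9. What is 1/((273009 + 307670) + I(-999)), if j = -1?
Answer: 65/37744163 ≈ 1.7221e-6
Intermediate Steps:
X = 7/3 (X = -2/3 + (1/3)*9 = -2/3 + 3 = 7/3 ≈ 2.3333)
f(d) = (-24 + d)/(2*d) (f(d) = (-24 + d)/((2*d)) = (-24 + d)*(1/(2*d)) = (-24 + d)/(2*d))
K = -2 (K = -1*1*2 = -1*2 = -2)
I(M) = 28/65 (I(M) = -2*14/(3*(-24 + 7/3)) = -2/((1/2)*(3/7)*(-65/3)) = -2/(-65/14) = -2*(-14/65) = 28/65)
1/((273009 + 307670) + I(-999)) = 1/((273009 + 307670) + 28/65) = 1/(580679 + 28/65) = 1/(37744163/65) = 65/37744163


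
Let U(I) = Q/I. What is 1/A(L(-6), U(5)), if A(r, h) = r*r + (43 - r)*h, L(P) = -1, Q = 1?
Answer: 5/49 ≈ 0.10204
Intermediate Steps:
U(I) = 1/I
A(r, h) = r² + h*(43 - r)
1/A(L(-6), U(5)) = 1/((-1)² + 43/5 - 1*(-1)/5) = 1/(1 + 43*(⅕) - 1*⅕*(-1)) = 1/(1 + 43/5 + ⅕) = 1/(49/5) = 5/49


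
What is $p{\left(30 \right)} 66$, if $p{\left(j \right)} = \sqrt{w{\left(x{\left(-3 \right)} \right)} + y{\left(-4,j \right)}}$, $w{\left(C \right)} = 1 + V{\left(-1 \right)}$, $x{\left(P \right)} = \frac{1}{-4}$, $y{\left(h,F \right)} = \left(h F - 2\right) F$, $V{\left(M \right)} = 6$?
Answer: $66 i \sqrt{3653} \approx 3989.0 i$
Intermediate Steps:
$y{\left(h,F \right)} = F \left(-2 + F h\right)$ ($y{\left(h,F \right)} = \left(F h - 2\right) F = \left(-2 + F h\right) F = F \left(-2 + F h\right)$)
$x{\left(P \right)} = - \frac{1}{4}$
$w{\left(C \right)} = 7$ ($w{\left(C \right)} = 1 + 6 = 7$)
$p{\left(j \right)} = \sqrt{7 + j \left(-2 - 4 j\right)}$ ($p{\left(j \right)} = \sqrt{7 + j \left(-2 + j \left(-4\right)\right)} = \sqrt{7 + j \left(-2 - 4 j\right)}$)
$p{\left(30 \right)} 66 = \sqrt{7 - 4 \cdot 30^{2} - 60} \cdot 66 = \sqrt{7 - 3600 - 60} \cdot 66 = \sqrt{-3653} \cdot 66 = i \sqrt{3653} \cdot 66 = 66 i \sqrt{3653}$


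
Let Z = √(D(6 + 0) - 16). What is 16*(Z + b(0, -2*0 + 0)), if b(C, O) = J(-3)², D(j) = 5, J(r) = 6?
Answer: 576 + 16*I*√11 ≈ 576.0 + 53.066*I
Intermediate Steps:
b(C, O) = 36 (b(C, O) = 6² = 36)
Z = I*√11 (Z = √(5 - 16) = √(-11) = I*√11 ≈ 3.3166*I)
16*(Z + b(0, -2*0 + 0)) = 16*(I*√11 + 36) = 16*(36 + I*√11) = 576 + 16*I*√11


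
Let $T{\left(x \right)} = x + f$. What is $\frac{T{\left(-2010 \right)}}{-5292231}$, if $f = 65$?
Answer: $\frac{1945}{5292231} \approx 0.00036752$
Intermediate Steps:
$T{\left(x \right)} = 65 + x$ ($T{\left(x \right)} = x + 65 = 65 + x$)
$\frac{T{\left(-2010 \right)}}{-5292231} = \frac{65 - 2010}{-5292231} = \left(-1945\right) \left(- \frac{1}{5292231}\right) = \frac{1945}{5292231}$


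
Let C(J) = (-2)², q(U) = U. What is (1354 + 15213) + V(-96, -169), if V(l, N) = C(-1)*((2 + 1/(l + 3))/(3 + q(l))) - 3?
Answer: 143261296/8649 ≈ 16564.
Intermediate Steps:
C(J) = 4
V(l, N) = -3 + 4*(2 + 1/(3 + l))/(3 + l) (V(l, N) = 4*((2 + 1/(l + 3))/(3 + l)) - 3 = 4*((2 + 1/(3 + l))/(3 + l)) - 3 = 4*(2 + 1/(3 + l))/(3 + l) - 3 = -3 + 4*(2 + 1/(3 + l))/(3 + l))
(1354 + 15213) + V(-96, -169) = (1354 + 15213) + (1 - 10*(-96) - 3*(-96)²)/(9 + (-96)² + 6*(-96)) = 16567 + (1 + 960 - 3*9216)/(9 + 9216 - 576) = 16567 + (1 + 960 - 27648)/8649 = 16567 + (1/8649)*(-26687) = 16567 - 26687/8649 = 143261296/8649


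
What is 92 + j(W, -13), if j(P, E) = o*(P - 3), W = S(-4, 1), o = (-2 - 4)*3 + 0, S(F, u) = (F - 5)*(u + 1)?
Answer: 470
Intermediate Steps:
S(F, u) = (1 + u)*(-5 + F) (S(F, u) = (-5 + F)*(1 + u) = (1 + u)*(-5 + F))
o = -18 (o = -6*3 + 0 = -18 + 0 = -18)
W = -18 (W = -5 - 4 - 5*1 - 4*1 = -5 - 4 - 5 - 4 = -18)
j(P, E) = 54 - 18*P (j(P, E) = -18*(P - 3) = -18*(-3 + P) = 54 - 18*P)
92 + j(W, -13) = 92 + (54 - 18*(-18)) = 92 + (54 + 324) = 92 + 378 = 470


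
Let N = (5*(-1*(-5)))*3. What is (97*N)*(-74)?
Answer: -538350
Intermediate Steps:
N = 75 (N = (5*5)*3 = 25*3 = 75)
(97*N)*(-74) = (97*75)*(-74) = 7275*(-74) = -538350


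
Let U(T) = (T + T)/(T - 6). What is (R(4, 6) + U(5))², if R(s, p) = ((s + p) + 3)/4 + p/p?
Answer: 529/16 ≈ 33.063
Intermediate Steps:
U(T) = 2*T/(-6 + T) (U(T) = (2*T)/(-6 + T) = 2*T/(-6 + T))
R(s, p) = 7/4 + p/4 + s/4 (R(s, p) = ((p + s) + 3)*(¼) + 1 = (3 + p + s)*(¼) + 1 = (¾ + p/4 + s/4) + 1 = 7/4 + p/4 + s/4)
(R(4, 6) + U(5))² = ((7/4 + (¼)*6 + (¼)*4) + 2*5/(-6 + 5))² = ((7/4 + 3/2 + 1) + 2*5/(-1))² = (17/4 + 2*5*(-1))² = (17/4 - 10)² = (-23/4)² = 529/16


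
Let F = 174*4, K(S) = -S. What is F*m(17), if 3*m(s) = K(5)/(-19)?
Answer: 1160/19 ≈ 61.053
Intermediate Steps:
m(s) = 5/57 (m(s) = (-1*5/(-19))/3 = (-5*(-1/19))/3 = (1/3)*(5/19) = 5/57)
F = 696
F*m(17) = 696*(5/57) = 1160/19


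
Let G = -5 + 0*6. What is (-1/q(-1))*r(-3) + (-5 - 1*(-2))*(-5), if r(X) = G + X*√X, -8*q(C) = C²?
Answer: -25 - 24*I*√3 ≈ -25.0 - 41.569*I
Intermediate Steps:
q(C) = -C²/8
G = -5 (G = -5 + 0 = -5)
r(X) = -5 + X^(3/2) (r(X) = -5 + X*√X = -5 + X^(3/2))
(-1/q(-1))*r(-3) + (-5 - 1*(-2))*(-5) = (-1/((-⅛*(-1)²)))*(-5 + (-3)^(3/2)) + (-5 - 1*(-2))*(-5) = (-1/((-⅛*1)))*(-5 - 3*I*√3) + (-5 + 2)*(-5) = (-1/(-⅛))*(-5 - 3*I*√3) - 3*(-5) = (-1*(-8))*(-5 - 3*I*√3) + 15 = 8*(-5 - 3*I*√3) + 15 = (-40 - 24*I*√3) + 15 = -25 - 24*I*√3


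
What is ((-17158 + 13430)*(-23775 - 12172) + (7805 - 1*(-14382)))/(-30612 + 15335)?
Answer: -134032603/15277 ≈ -8773.5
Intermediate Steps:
((-17158 + 13430)*(-23775 - 12172) + (7805 - 1*(-14382)))/(-30612 + 15335) = (-3728*(-35947) + (7805 + 14382))/(-15277) = (134010416 + 22187)*(-1/15277) = 134032603*(-1/15277) = -134032603/15277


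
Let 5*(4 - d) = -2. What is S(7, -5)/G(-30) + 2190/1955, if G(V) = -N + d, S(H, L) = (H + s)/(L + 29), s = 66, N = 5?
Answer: -111179/28152 ≈ -3.9492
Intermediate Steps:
d = 22/5 (d = 4 - ⅕*(-2) = 4 + ⅖ = 22/5 ≈ 4.4000)
S(H, L) = (66 + H)/(29 + L) (S(H, L) = (H + 66)/(L + 29) = (66 + H)/(29 + L))
G(V) = -⅗ (G(V) = -1*5 + 22/5 = -5 + 22/5 = -⅗)
S(7, -5)/G(-30) + 2190/1955 = ((66 + 7)/(29 - 5))/(-⅗) + 2190/1955 = (73/24)*(-5/3) + 2190*(1/1955) = ((1/24)*73)*(-5/3) + 438/391 = (73/24)*(-5/3) + 438/391 = -365/72 + 438/391 = -111179/28152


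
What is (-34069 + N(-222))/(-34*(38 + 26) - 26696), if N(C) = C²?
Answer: -15215/28872 ≈ -0.52698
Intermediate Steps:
(-34069 + N(-222))/(-34*(38 + 26) - 26696) = (-34069 + (-222)²)/(-34*(38 + 26) - 26696) = (-34069 + 49284)/(-34*64 - 26696) = 15215/(-2176 - 26696) = 15215/(-28872) = 15215*(-1/28872) = -15215/28872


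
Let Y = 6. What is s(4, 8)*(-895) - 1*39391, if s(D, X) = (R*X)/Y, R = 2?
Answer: -125333/3 ≈ -41778.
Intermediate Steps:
s(D, X) = X/3 (s(D, X) = (2*X)/6 = (2*X)*(⅙) = X/3)
s(4, 8)*(-895) - 1*39391 = ((⅓)*8)*(-895) - 1*39391 = (8/3)*(-895) - 39391 = -7160/3 - 39391 = -125333/3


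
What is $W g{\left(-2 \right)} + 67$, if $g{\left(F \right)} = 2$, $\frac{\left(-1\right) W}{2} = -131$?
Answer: $591$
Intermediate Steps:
$W = 262$ ($W = \left(-2\right) \left(-131\right) = 262$)
$W g{\left(-2 \right)} + 67 = 262 \cdot 2 + 67 = 524 + 67 = 591$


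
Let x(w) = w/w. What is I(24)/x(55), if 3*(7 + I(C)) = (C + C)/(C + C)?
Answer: -20/3 ≈ -6.6667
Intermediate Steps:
x(w) = 1
I(C) = -20/3 (I(C) = -7 + ((C + C)/(C + C))/3 = -7 + ((2*C)/((2*C)))/3 = -7 + ((2*C)*(1/(2*C)))/3 = -7 + (⅓)*1 = -7 + ⅓ = -20/3)
I(24)/x(55) = -20/3/1 = -20/3*1 = -20/3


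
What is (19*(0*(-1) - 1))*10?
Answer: -190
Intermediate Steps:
(19*(0*(-1) - 1))*10 = (19*(0 - 1))*10 = (19*(-1))*10 = -19*10 = -190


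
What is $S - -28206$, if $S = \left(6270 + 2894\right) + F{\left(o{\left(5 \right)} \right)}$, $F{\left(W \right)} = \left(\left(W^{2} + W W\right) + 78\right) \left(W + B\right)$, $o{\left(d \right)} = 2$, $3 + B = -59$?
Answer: $32210$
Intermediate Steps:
$B = -62$ ($B = -3 - 59 = -62$)
$F{\left(W \right)} = \left(-62 + W\right) \left(78 + 2 W^{2}\right)$ ($F{\left(W \right)} = \left(\left(W^{2} + W W\right) + 78\right) \left(W - 62\right) = \left(\left(W^{2} + W^{2}\right) + 78\right) \left(-62 + W\right) = \left(2 W^{2} + 78\right) \left(-62 + W\right) = \left(78 + 2 W^{2}\right) \left(-62 + W\right) = \left(-62 + W\right) \left(78 + 2 W^{2}\right)$)
$S = 4004$ ($S = \left(6270 + 2894\right) + \left(-4836 - 124 \cdot 2^{2} + 2 \cdot 2^{3} + 78 \cdot 2\right) = 9164 + \left(-4836 - 496 + 2 \cdot 8 + 156\right) = 9164 + \left(-4836 - 496 + 16 + 156\right) = 9164 - 5160 = 4004$)
$S - -28206 = 4004 - -28206 = 4004 + 28206 = 32210$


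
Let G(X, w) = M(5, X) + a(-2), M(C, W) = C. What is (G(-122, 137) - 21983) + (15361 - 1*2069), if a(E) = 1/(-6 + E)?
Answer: -69489/8 ≈ -8686.1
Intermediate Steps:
G(X, w) = 39/8 (G(X, w) = 5 + 1/(-6 - 2) = 5 + 1/(-8) = 5 - ⅛ = 39/8)
(G(-122, 137) - 21983) + (15361 - 1*2069) = (39/8 - 21983) + (15361 - 1*2069) = -175825/8 + (15361 - 2069) = -175825/8 + 13292 = -69489/8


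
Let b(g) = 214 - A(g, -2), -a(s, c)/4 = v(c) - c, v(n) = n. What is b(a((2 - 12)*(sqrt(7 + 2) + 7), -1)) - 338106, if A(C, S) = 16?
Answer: -337908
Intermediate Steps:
a(s, c) = 0 (a(s, c) = -4*(c - c) = -4*0 = 0)
b(g) = 198 (b(g) = 214 - 1*16 = 214 - 16 = 198)
b(a((2 - 12)*(sqrt(7 + 2) + 7), -1)) - 338106 = 198 - 338106 = -337908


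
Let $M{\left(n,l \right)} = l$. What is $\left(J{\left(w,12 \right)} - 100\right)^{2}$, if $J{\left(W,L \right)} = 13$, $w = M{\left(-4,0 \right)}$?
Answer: $7569$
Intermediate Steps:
$w = 0$
$\left(J{\left(w,12 \right)} - 100\right)^{2} = \left(13 - 100\right)^{2} = \left(-87\right)^{2} = 7569$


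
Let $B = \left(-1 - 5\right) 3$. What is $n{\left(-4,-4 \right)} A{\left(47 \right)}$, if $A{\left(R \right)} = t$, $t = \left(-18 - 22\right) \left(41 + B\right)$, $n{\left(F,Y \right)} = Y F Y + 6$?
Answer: $53360$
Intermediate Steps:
$n{\left(F,Y \right)} = 6 + F Y^{2}$ ($n{\left(F,Y \right)} = F Y Y + 6 = F Y^{2} + 6 = 6 + F Y^{2}$)
$B = -18$ ($B = \left(-6\right) 3 = -18$)
$t = -920$ ($t = \left(-18 - 22\right) \left(41 - 18\right) = \left(-40\right) 23 = -920$)
$A{\left(R \right)} = -920$
$n{\left(-4,-4 \right)} A{\left(47 \right)} = \left(6 - 4 \left(-4\right)^{2}\right) \left(-920\right) = \left(6 - 64\right) \left(-920\right) = \left(-58\right) \left(-920\right) = 53360$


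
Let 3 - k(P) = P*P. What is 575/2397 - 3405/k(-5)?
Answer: 8174435/52734 ≈ 155.01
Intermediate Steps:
k(P) = 3 - P² (k(P) = 3 - P*P = 3 - P²)
575/2397 - 3405/k(-5) = 575/2397 - 3405/(3 - 1*(-5)²) = 575*(1/2397) - 3405/(3 - 1*25) = 575/2397 - 3405/(3 - 25) = 575/2397 - 3405/(-22) = 575/2397 - 3405*(-1/22) = 575/2397 + 3405/22 = 8174435/52734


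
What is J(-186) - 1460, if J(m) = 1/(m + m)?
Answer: -543121/372 ≈ -1460.0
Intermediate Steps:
J(m) = 1/(2*m)
J(-186) - 1460 = (1/2)/(-186) - 1460 = (1/2)*(-1/186) - 1460 = -1/372 - 1460 = -543121/372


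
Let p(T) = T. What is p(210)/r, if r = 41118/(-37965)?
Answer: -189825/979 ≈ -193.90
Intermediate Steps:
r = -13706/12655 (r = 41118*(-1/37965) = -13706/12655 ≈ -1.0830)
p(210)/r = 210/(-13706/12655) = 210*(-12655/13706) = -189825/979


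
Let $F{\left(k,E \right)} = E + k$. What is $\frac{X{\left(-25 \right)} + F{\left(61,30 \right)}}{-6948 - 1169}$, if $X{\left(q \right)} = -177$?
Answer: $\frac{86}{8117} \approx 0.010595$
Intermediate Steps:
$\frac{X{\left(-25 \right)} + F{\left(61,30 \right)}}{-6948 - 1169} = \frac{-177 + \left(30 + 61\right)}{-6948 - 1169} = \frac{-177 + 91}{-8117} = \left(-86\right) \left(- \frac{1}{8117}\right) = \frac{86}{8117}$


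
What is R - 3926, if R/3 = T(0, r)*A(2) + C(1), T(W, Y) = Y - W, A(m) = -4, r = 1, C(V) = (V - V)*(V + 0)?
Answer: -3938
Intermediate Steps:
C(V) = 0 (C(V) = 0*V = 0)
R = -12 (R = 3*((1 - 1*0)*(-4) + 0) = 3*((1 + 0)*(-4) + 0) = 3*(1*(-4) + 0) = 3*(-4 + 0) = 3*(-4) = -12)
R - 3926 = -12 - 3926 = -3938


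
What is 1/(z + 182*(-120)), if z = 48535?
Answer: 1/26695 ≈ 3.7460e-5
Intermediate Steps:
1/(z + 182*(-120)) = 1/(48535 + 182*(-120)) = 1/(48535 - 21840) = 1/26695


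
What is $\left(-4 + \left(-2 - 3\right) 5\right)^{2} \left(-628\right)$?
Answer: $-528148$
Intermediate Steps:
$\left(-4 + \left(-2 - 3\right) 5\right)^{2} \left(-628\right) = \left(-4 - 25\right)^{2} \left(-628\right) = \left(-29\right)^{2} \left(-628\right) = 841 \left(-628\right) = -528148$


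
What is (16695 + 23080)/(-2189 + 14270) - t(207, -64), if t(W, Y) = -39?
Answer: 510934/12081 ≈ 42.292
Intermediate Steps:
(16695 + 23080)/(-2189 + 14270) - t(207, -64) = (16695 + 23080)/(-2189 + 14270) - 1*(-39) = 39775/12081 + 39 = 510934/12081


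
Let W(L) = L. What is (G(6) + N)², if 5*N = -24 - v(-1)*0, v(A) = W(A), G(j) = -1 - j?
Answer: 3481/25 ≈ 139.24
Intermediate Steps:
v(A) = A
N = -24/5 (N = (-24 - (-1)*0)/5 = (-24 - 1*0)/5 = (-24 + 0)/5 = (⅕)*(-24) = -24/5 ≈ -4.8000)
(G(6) + N)² = ((-1 - 1*6) - 24/5)² = ((-1 - 6) - 24/5)² = (-7 - 24/5)² = (-59/5)² = 3481/25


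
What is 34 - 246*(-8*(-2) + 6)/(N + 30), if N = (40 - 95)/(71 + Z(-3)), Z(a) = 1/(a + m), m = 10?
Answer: -53666/355 ≈ -151.17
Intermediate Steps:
Z(a) = 1/(10 + a) (Z(a) = 1/(a + 10) = 1/(10 + a))
N = -385/498 (N = (40 - 95)/(71 + 1/(10 - 3)) = -55/(71 + 1/7) = -55/498/7 = -55*7/498 = -385/498 ≈ -0.77309)
34 - 246*(-8*(-2) + 6)/(N + 30) = 34 - 246*(-8*(-2) + 6)/(-385/498 + 30) = 34 - 246*(16 + 6)/14555/498 = 34 - 5412*498/14555 = 34 - 246*10956/14555 = 34 - 65736/355 = -53666/355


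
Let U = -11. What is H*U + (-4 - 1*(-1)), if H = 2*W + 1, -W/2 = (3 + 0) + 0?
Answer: 118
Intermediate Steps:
W = -6 (W = -2*((3 + 0) + 0) = -2*(3 + 0) = -2*3 = -6)
H = -11 (H = 2*(-6) + 1 = -12 + 1 = -11)
H*U + (-4 - 1*(-1)) = -11*(-11) + (-4 - 1*(-1)) = 121 + (-4 + 1) = 121 - 3 = 118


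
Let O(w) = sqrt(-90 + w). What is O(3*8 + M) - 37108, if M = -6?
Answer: -37108 + 6*I*sqrt(2) ≈ -37108.0 + 8.4853*I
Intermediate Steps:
O(3*8 + M) - 37108 = sqrt(-90 + (3*8 - 6)) - 37108 = sqrt(-90 + (24 - 6)) - 37108 = sqrt(-90 + 18) - 37108 = sqrt(-72) - 37108 = 6*I*sqrt(2) - 37108 = -37108 + 6*I*sqrt(2)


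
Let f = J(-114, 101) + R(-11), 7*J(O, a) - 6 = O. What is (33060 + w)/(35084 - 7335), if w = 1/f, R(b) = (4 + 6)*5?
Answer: 8000527/6715258 ≈ 1.1914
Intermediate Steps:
J(O, a) = 6/7 + O/7
R(b) = 50 (R(b) = 10*5 = 50)
f = 242/7 (f = (6/7 + (⅐)*(-114)) + 50 = (6/7 - 114/7) + 50 = -108/7 + 50 = 242/7 ≈ 34.571)
w = 7/242 (w = 1/(242/7) = 7/242 ≈ 0.028926)
(33060 + w)/(35084 - 7335) = (33060 + 7/242)/(35084 - 7335) = (8000527/242)/27749 = (8000527/242)*(1/27749) = 8000527/6715258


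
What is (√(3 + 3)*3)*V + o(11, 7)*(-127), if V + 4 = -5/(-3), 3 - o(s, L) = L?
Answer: 508 - 7*√6 ≈ 490.85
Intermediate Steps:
o(s, L) = 3 - L
V = -7/3 (V = -4 - 5/(-3) = -4 - 5*(-⅓) = -4 + 5/3 = -7/3 ≈ -2.3333)
(√(3 + 3)*3)*V + o(11, 7)*(-127) = (√(3 + 3)*3)*(-7/3) + (3 - 1*7)*(-127) = (√6*3)*(-7/3) + (3 - 7)*(-127) = (3*√6)*(-7/3) - 4*(-127) = -7*√6 + 508 = 508 - 7*√6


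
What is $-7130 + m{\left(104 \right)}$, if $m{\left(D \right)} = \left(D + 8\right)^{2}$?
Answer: $5414$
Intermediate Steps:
$m{\left(D \right)} = \left(8 + D\right)^{2}$
$-7130 + m{\left(104 \right)} = -7130 + \left(8 + 104\right)^{2} = -7130 + 112^{2} = -7130 + 12544 = 5414$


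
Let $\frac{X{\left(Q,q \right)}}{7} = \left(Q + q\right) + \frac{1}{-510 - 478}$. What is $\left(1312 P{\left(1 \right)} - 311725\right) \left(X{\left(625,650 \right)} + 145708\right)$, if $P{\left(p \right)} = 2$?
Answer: $- \frac{3632588168469}{76} \approx -4.7797 \cdot 10^{10}$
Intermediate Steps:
$X{\left(Q,q \right)} = - \frac{7}{988} + 7 Q + 7 q$ ($X{\left(Q,q \right)} = 7 \left(\left(Q + q\right) + \frac{1}{-510 - 478}\right) = 7 \left(\left(Q + q\right) + \frac{1}{-988}\right) = 7 \left(\left(Q + q\right) - \frac{1}{988}\right) = 7 \left(- \frac{1}{988} + Q + q\right) = - \frac{7}{988} + 7 Q + 7 q$)
$\left(1312 P{\left(1 \right)} - 311725\right) \left(X{\left(625,650 \right)} + 145708\right) = \left(1312 \cdot 2 - 311725\right) \left(\left(- \frac{7}{988} + 7 \cdot 625 + 7 \cdot 650\right) + 145708\right) = \left(2624 - 311725\right) \left(\left(- \frac{7}{988} + 4375 + 4550\right) + 145708\right) = - 309101 \left(\frac{8817893}{988} + 145708\right) = \left(-309101\right) \frac{152777397}{988} = - \frac{3632588168469}{76}$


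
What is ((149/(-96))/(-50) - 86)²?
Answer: 170280847801/23040000 ≈ 7390.7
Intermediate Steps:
((149/(-96))/(-50) - 86)² = ((149*(-1/96))*(-1/50) - 86)² = (-149/96*(-1/50) - 86)² = (149/4800 - 86)² = (-412651/4800)² = 170280847801/23040000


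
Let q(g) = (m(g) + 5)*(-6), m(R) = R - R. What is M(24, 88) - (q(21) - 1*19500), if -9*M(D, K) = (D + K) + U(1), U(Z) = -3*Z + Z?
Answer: 175660/9 ≈ 19518.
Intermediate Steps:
m(R) = 0
U(Z) = -2*Z
q(g) = -30 (q(g) = (0 + 5)*(-6) = 5*(-6) = -30)
M(D, K) = 2/9 - D/9 - K/9 (M(D, K) = -((D + K) - 2*1)/9 = -((D + K) - 2)/9 = -(-2 + D + K)/9 = 2/9 - D/9 - K/9)
M(24, 88) - (q(21) - 1*19500) = (2/9 - 1/9*24 - 1/9*88) - (-30 - 1*19500) = (2/9 - 8/3 - 88/9) - (-30 - 19500) = -110/9 - 1*(-19530) = -110/9 + 19530 = 175660/9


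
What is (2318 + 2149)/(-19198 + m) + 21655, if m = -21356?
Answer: 292730801/13518 ≈ 21655.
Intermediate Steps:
(2318 + 2149)/(-19198 + m) + 21655 = (2318 + 2149)/(-19198 - 21356) + 21655 = 4467/(-40554) + 21655 = 4467*(-1/40554) + 21655 = -1489/13518 + 21655 = 292730801/13518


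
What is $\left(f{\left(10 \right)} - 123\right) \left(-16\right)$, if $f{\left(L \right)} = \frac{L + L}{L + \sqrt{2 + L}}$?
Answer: $\frac{21248}{11} + \frac{80 \sqrt{3}}{11} \approx 1944.2$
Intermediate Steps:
$f{\left(L \right)} = \frac{2 L}{L + \sqrt{2 + L}}$
$\left(f{\left(10 \right)} - 123\right) \left(-16\right) = \left(2 \cdot 10 \frac{1}{10 + \sqrt{2 + 10}} - 123\right) \left(-16\right) = \left(2 \cdot 10 \frac{1}{10 + \sqrt{12}} - 123\right) \left(-16\right) = \left(2 \cdot 10 \frac{1}{10 + 2 \sqrt{3}} - 123\right) \left(-16\right) = \left(\frac{20}{10 + 2 \sqrt{3}} - 123\right) \left(-16\right) = \left(-123 + \frac{20}{10 + 2 \sqrt{3}}\right) \left(-16\right) = 1968 - \frac{320}{10 + 2 \sqrt{3}}$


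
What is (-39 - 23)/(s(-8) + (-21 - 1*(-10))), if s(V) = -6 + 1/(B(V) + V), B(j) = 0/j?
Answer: 496/137 ≈ 3.6204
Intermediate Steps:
B(j) = 0
s(V) = -6 + 1/V (s(V) = -6 + 1/(0 + V) = -6 + 1/V)
(-39 - 23)/(s(-8) + (-21 - 1*(-10))) = (-39 - 23)/((-6 + 1/(-8)) + (-21 - 1*(-10))) = -62/((-6 - ⅛) + (-21 + 10)) = -62/(-49/8 - 11) = -62/(-137/8) = -8/137*(-62) = 496/137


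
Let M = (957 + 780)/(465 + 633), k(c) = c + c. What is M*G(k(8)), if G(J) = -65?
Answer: -12545/122 ≈ -102.83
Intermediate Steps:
k(c) = 2*c
M = 193/122 (M = 1737/1098 = 1737*(1/1098) = 193/122 ≈ 1.5820)
M*G(k(8)) = (193/122)*(-65) = -12545/122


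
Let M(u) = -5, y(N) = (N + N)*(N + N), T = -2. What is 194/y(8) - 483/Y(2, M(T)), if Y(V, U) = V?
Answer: -30815/128 ≈ -240.74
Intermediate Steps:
y(N) = 4*N**2 (y(N) = (2*N)*(2*N) = 4*N**2)
194/y(8) - 483/Y(2, M(T)) = 194/((4*8**2)) - 483/2 = 194/((4*64)) - 483*1/2 = 194/256 - 483/2 = 194*(1/256) - 483/2 = 97/128 - 483/2 = -30815/128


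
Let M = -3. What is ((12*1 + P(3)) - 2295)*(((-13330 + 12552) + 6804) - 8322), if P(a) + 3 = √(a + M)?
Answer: 5248656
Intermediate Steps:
P(a) = -3 + √(-3 + a) (P(a) = -3 + √(a - 3) = -3 + √(-3 + a))
((12*1 + P(3)) - 2295)*(((-13330 + 12552) + 6804) - 8322) = ((12*1 + (-3 + √(-3 + 3))) - 2295)*(((-13330 + 12552) + 6804) - 8322) = ((12 + (-3 + √0)) - 2295)*((-778 + 6804) - 8322) = ((12 + (-3 + 0)) - 2295)*(6026 - 8322) = ((12 - 3) - 2295)*(-2296) = (9 - 2295)*(-2296) = -2286*(-2296) = 5248656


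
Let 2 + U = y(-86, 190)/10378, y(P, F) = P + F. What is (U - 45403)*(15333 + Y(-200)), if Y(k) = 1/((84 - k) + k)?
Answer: -303454801608689/435876 ≈ -6.9620e+8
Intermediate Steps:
y(P, F) = F + P
Y(k) = 1/84
U = -10326/5189 (U = -2 + (190 - 86)/10378 = -2 + 104*(1/10378) = -2 + 52/5189 = -10326/5189 ≈ -1.9900)
(U - 45403)*(15333 + Y(-200)) = (-10326/5189 - 45403)*(15333 + 1/84) = -235606493/5189*1287973/84 = -303454801608689/435876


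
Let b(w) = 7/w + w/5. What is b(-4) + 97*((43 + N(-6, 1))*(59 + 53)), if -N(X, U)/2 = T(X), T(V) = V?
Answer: 11950349/20 ≈ 5.9752e+5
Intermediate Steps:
b(w) = 7/w + w/5 (b(w) = 7/w + w*(⅕) = 7/w + w/5)
N(X, U) = -2*X
b(-4) + 97*((43 + N(-6, 1))*(59 + 53)) = (7/(-4) + (⅕)*(-4)) + 97*((43 - 2*(-6))*(59 + 53)) = (7*(-¼) - ⅘) + 97*((43 + 12)*112) = (-7/4 - ⅘) + 97*(55*112) = -51/20 + 97*6160 = -51/20 + 597520 = 11950349/20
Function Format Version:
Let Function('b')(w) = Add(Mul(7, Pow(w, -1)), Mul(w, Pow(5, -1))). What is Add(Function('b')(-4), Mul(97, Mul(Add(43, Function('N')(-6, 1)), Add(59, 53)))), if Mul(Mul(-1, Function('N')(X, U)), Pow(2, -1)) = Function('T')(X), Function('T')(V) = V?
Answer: Rational(11950349, 20) ≈ 5.9752e+5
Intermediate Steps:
Function('b')(w) = Add(Mul(7, Pow(w, -1)), Mul(Rational(1, 5), w)) (Function('b')(w) = Add(Mul(7, Pow(w, -1)), Mul(w, Rational(1, 5))) = Add(Mul(7, Pow(w, -1)), Mul(Rational(1, 5), w)))
Function('N')(X, U) = Mul(-2, X)
Add(Function('b')(-4), Mul(97, Mul(Add(43, Function('N')(-6, 1)), Add(59, 53)))) = Add(Add(Mul(7, Pow(-4, -1)), Mul(Rational(1, 5), -4)), Mul(97, Mul(Add(43, Mul(-2, -6)), Add(59, 53)))) = Add(Add(Mul(7, Rational(-1, 4)), Rational(-4, 5)), Mul(97, Mul(Add(43, 12), 112))) = Add(Add(Rational(-7, 4), Rational(-4, 5)), Mul(97, Mul(55, 112))) = Add(Rational(-51, 20), Mul(97, 6160)) = Add(Rational(-51, 20), 597520) = Rational(11950349, 20)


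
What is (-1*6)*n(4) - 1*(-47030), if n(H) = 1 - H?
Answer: 47048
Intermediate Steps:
(-1*6)*n(4) - 1*(-47030) = (-1*6)*(1 - 1*4) - 1*(-47030) = -6*(1 - 4) + 47030 = -6*(-3) + 47030 = 18 + 47030 = 47048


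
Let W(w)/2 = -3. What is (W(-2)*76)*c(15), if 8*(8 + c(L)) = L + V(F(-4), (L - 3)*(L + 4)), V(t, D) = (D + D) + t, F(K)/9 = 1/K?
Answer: -92283/4 ≈ -23071.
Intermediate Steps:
W(w) = -6 (W(w) = 2*(-3) = -6)
F(K) = 9/K
V(t, D) = t + 2*D (V(t, D) = 2*D + t = t + 2*D)
c(L) = -265/32 + L/8 + (-3 + L)*(4 + L)/4 (c(L) = -8 + (L + (9/(-4) + 2*((L - 3)*(L + 4))))/8 = -8 + (L + (9*(-¼) + 2*((-3 + L)*(4 + L))))/8 = -8 + (L + (-9/4 + 2*(-3 + L)*(4 + L)))/8 = -8 + (-9/4 + L + 2*(-3 + L)*(4 + L))/8 = -8 + (-9/32 + L/8 + (-3 + L)*(4 + L)/4) = -265/32 + L/8 + (-3 + L)*(4 + L)/4)
(W(-2)*76)*c(15) = (-6*76)*(-361/32 + (¼)*15² + (3/8)*15) = -456*(-361/32 + (¼)*225 + 45/8) = -456*(-361/32 + 225/4 + 45/8) = -456*1619/32 = -92283/4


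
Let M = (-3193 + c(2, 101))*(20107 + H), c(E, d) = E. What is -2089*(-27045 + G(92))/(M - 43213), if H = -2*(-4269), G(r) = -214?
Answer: -56944051/91449408 ≈ -0.62268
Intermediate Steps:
H = 8538
M = -91406195 (M = (-3193 + 2)*(20107 + 8538) = -3191*28645 = -91406195)
-2089*(-27045 + G(92))/(M - 43213) = -2089*(-27045 - 214)/(-91406195 - 43213) = -2089/((-91449408/(-27259))) = -2089/((-91449408*(-1/27259))) = -2089/91449408/27259 = -2089*27259/91449408 = -56944051/91449408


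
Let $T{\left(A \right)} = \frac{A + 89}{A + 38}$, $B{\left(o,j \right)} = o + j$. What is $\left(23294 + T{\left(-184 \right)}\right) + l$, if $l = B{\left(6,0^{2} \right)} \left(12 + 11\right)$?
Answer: $\frac{3421167}{146} \approx 23433.0$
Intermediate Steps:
$B{\left(o,j \right)} = j + o$
$l = 138$ ($l = \left(0^{2} + 6\right) \left(12 + 11\right) = \left(0 + 6\right) 23 = 6 \cdot 23 = 138$)
$T{\left(A \right)} = \frac{89 + A}{38 + A}$
$\left(23294 + T{\left(-184 \right)}\right) + l = \left(23294 + \frac{89 - 184}{38 - 184}\right) + 138 = \left(23294 + \frac{1}{-146} \left(-95\right)\right) + 138 = \left(23294 - - \frac{95}{146}\right) + 138 = \left(23294 + \frac{95}{146}\right) + 138 = \frac{3401019}{146} + 138 = \frac{3421167}{146}$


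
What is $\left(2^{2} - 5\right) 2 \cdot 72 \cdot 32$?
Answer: $-4608$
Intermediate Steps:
$\left(2^{2} - 5\right) 2 \cdot 72 \cdot 32 = \left(4 - 5\right) 2 \cdot 72 \cdot 32 = \left(-1\right) 2 \cdot 72 \cdot 32 = \left(-2\right) 72 \cdot 32 = \left(-144\right) 32 = -4608$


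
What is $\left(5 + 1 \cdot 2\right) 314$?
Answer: $2198$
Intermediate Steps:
$\left(5 + 1 \cdot 2\right) 314 = \left(5 + 2\right) 314 = 7 \cdot 314 = 2198$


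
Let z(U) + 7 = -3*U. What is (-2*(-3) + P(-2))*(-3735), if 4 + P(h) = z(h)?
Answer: -3735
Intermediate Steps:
z(U) = -7 - 3*U
P(h) = -11 - 3*h (P(h) = -4 + (-7 - 3*h) = -11 - 3*h)
(-2*(-3) + P(-2))*(-3735) = (-2*(-3) + (-11 - 3*(-2)))*(-3735) = (6 + (-11 + 6))*(-3735) = (6 - 5)*(-3735) = 1*(-3735) = -3735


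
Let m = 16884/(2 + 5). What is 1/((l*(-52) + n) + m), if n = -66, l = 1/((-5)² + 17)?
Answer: 21/49240 ≈ 0.00042648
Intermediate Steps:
l = 1/42 (l = 1/(25 + 17) = 1/42 ≈ 0.023810)
m = 2412 (m = 16884/7 = (⅐)*16884 = 2412)
1/((l*(-52) + n) + m) = 1/(((1/42)*(-52) - 66) + 2412) = 1/((-26/21 - 66) + 2412) = 1/(-1412/21 + 2412) = 1/(49240/21) = 21/49240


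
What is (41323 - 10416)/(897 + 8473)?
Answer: 30907/9370 ≈ 3.2985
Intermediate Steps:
(41323 - 10416)/(897 + 8473) = 30907/9370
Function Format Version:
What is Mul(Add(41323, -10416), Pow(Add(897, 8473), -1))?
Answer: Rational(30907, 9370) ≈ 3.2985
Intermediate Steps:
Mul(Add(41323, -10416), Pow(Add(897, 8473), -1)) = Mul(30907, Pow(9370, -1)) = Mul(30907, Rational(1, 9370)) = Rational(30907, 9370)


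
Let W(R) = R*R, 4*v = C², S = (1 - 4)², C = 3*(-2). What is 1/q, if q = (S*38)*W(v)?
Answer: 1/27702 ≈ 3.6098e-5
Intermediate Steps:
C = -6
S = 9 (S = (-3)² = 9)
v = 9 (v = (¼)*(-6)² = (¼)*36 = 9)
W(R) = R²
q = 27702 (q = (9*38)*9² = 342*81 = 27702)
1/q = 1/27702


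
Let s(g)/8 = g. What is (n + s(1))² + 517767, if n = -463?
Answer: 724792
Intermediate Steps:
s(g) = 8*g
(n + s(1))² + 517767 = (-463 + 8*1)² + 517767 = (-463 + 8)² + 517767 = (-455)² + 517767 = 207025 + 517767 = 724792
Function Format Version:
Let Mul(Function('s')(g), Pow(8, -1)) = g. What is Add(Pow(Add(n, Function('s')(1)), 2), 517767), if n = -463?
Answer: 724792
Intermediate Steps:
Function('s')(g) = Mul(8, g)
Add(Pow(Add(n, Function('s')(1)), 2), 517767) = Add(Pow(Add(-463, Mul(8, 1)), 2), 517767) = Add(Pow(Add(-463, 8), 2), 517767) = Add(Pow(-455, 2), 517767) = Add(207025, 517767) = 724792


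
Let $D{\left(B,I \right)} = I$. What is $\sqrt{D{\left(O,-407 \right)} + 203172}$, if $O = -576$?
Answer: $\sqrt{202765} \approx 450.29$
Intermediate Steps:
$\sqrt{D{\left(O,-407 \right)} + 203172} = \sqrt{-407 + 203172} = \sqrt{202765}$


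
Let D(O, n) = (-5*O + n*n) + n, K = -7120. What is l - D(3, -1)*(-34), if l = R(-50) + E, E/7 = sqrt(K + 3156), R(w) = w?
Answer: -560 + 14*I*sqrt(991) ≈ -560.0 + 440.72*I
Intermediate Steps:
D(O, n) = n + n**2 - 5*O (D(O, n) = (-5*O + n**2) + n = (n**2 - 5*O) + n = n + n**2 - 5*O)
E = 14*I*sqrt(991) (E = 7*sqrt(-7120 + 3156) = 7*sqrt(-3964) = 7*(2*I*sqrt(991)) = 14*I*sqrt(991) ≈ 440.72*I)
l = -50 + 14*I*sqrt(991) ≈ -50.0 + 440.72*I
l - D(3, -1)*(-34) = (-50 + 14*I*sqrt(991)) - (-1 + (-1)**2 - 5*3)*(-34) = (-50 + 14*I*sqrt(991)) - (-1 + 1 - 15)*(-34) = (-50 + 14*I*sqrt(991)) - (-15)*(-34) = (-50 + 14*I*sqrt(991)) - 1*510 = (-50 + 14*I*sqrt(991)) - 510 = -560 + 14*I*sqrt(991)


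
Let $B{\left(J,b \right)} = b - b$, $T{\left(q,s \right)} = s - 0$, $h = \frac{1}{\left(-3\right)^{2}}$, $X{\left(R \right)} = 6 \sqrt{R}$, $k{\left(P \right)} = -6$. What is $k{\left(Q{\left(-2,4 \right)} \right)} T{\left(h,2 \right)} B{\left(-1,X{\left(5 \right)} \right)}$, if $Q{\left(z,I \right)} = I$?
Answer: $0$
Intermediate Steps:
$h = \frac{1}{9} \approx 0.11111$
$T{\left(q,s \right)} = s$ ($T{\left(q,s \right)} = s + 0 = s$)
$B{\left(J,b \right)} = 0$
$k{\left(Q{\left(-2,4 \right)} \right)} T{\left(h,2 \right)} B{\left(-1,X{\left(5 \right)} \right)} = \left(-6\right) 2 \cdot 0 = \left(-12\right) 0 = 0$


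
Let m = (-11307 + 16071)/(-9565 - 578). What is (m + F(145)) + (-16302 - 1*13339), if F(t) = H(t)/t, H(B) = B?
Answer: -100214428/3381 ≈ -29640.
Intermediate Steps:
F(t) = 1 (F(t) = t/t = 1)
m = -1588/3381 (m = 4764/(-10143) = 4764*(-1/10143) = -1588/3381 ≈ -0.46968)
(m + F(145)) + (-16302 - 1*13339) = (-1588/3381 + 1) + (-16302 - 1*13339) = 1793/3381 + (-16302 - 13339) = 1793/3381 - 29641 = -100214428/3381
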